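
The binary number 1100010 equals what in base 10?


1100010 in decimal = 98

98


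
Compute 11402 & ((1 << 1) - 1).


11402 & 1 = 0

0


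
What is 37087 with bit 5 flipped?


37087 ^ (1 << 5) = 37087 ^ 32 = 37119

37119


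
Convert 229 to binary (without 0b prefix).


229 = 11100101 in binary

11100101


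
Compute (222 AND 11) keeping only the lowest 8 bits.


Step 1: 222 & 11 = 10
Step 2: 10 & 255 = 10

10


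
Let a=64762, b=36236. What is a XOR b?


64762 ^ 36236 = 29046

29046


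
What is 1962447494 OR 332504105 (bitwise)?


0b1110100111110001001001010000110 | 0b10011110100011001110000101001 = 0b1110111111110011001111010101111 = 2012847791

2012847791


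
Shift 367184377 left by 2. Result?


0b10101111000101100100111111001 << 2 = 0b1010111100010110010011111100100 = 1468737508

1468737508


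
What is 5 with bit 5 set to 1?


5 | (1 << 5) = 5 | 32 = 37

37


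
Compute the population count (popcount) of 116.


0b1110100 has 4 set bits

4


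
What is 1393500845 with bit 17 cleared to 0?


1393500845 & ~(1 << 17) = 1393369773

1393369773


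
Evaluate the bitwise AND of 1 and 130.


0b1 & 0b10000010 = 0b0 = 0

0


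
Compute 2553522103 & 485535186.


0b10011000001100111010011110110111 & 0b11100111100001010110111010010 = 0b11000001100001010010110010010 = 405841298

405841298


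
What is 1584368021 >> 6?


0b1011110011011111000100110010101 >> 6 = 0b1011110011011111000100110 = 24755750

24755750


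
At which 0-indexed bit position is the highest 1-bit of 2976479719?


0b10110001011010010111100111100111. Highest set bit at position 31

31


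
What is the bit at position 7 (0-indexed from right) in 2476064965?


0b10010011100101011100000011000101, position 7 = 1

1


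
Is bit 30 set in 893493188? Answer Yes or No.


0b110101010000011001111111000100, bit 30 = 0. No

No


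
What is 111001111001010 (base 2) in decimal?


111001111001010 in decimal = 29642

29642


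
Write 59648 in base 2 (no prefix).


59648 = 1110100100000000 in binary

1110100100000000


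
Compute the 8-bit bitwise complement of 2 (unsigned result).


~0b10 = 0b11111101 = 253 (8-bit unsigned)

253


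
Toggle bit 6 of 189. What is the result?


189 ^ (1 << 6) = 189 ^ 64 = 253

253


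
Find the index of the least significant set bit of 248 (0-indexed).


0b11111000. Lowest set bit at position 3

3


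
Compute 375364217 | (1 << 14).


375364217 | (1 << 14) = 375364217 | 16384 = 375380601

375380601


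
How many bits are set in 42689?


0b1010011011000001 has 7 set bits

7


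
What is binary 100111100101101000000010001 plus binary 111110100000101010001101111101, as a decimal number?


100111100101101000000010001 + 111110100000101010001101111101 = 1000011011101010111001110001110 = 1131770766

1131770766


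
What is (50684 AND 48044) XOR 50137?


Step 1: 50684 & 48044 = 33196
Step 2: 33196 ^ 50137 = 17013

17013


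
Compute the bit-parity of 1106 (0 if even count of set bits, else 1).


0b10001010010 has 4 ones => parity 0

0


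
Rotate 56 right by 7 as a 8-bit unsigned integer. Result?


Rotate 0b111000 right by 7 (8-bit) = 0b1110000 = 112

112


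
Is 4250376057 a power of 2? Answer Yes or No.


0b11111101010101111001011101111001. Multiple bits set => No

No


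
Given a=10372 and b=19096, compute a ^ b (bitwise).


10372 ^ 19096 = 25116

25116


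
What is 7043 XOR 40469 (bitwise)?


0b1101110000011 ^ 0b1001111000010101 = 0b1000010110010110 = 34198

34198


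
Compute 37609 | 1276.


0b1001001011101001 | 0b10011111100 = 0b1001011011111101 = 38653

38653


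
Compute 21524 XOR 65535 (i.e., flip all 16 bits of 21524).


21524 ^ 65535 = 44011

44011


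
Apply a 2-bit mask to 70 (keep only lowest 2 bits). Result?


70 & 3 = 2

2


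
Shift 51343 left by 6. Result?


0b1100100010001111 << 6 = 0b1100100010001111000000 = 3285952

3285952


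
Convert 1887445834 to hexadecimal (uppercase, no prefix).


1887445834 = 7080234A hex

7080234A


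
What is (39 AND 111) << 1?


Step 1: 39 & 111 = 39
Step 2: 39 << 1 = 78

78


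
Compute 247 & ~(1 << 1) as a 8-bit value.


247 & ~(1 << 1) = 245

245


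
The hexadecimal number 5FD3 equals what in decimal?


5FD3 hex = 24531 decimal

24531


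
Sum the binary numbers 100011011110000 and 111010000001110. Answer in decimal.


100011011110000 + 111010000001110 = 1011101011111110 = 47870

47870


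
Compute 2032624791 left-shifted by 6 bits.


0b1111001001001110110010010010111 << 6 = 0b1111001001001110110010010010111000000 = 130087986624

130087986624


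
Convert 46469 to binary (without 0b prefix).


46469 = 1011010110000101 in binary

1011010110000101


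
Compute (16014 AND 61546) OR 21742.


Step 1: 16014 & 61546 = 12298
Step 2: 12298 | 21742 = 29934

29934


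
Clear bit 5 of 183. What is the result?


183 & ~(1 << 5) = 151

151


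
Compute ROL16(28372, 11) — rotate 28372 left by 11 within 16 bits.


Rotate 0b110111011010100 left by 11 (16-bit) = 0b1010001101110110 = 41846

41846


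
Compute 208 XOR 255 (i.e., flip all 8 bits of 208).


208 ^ 255 = 47

47


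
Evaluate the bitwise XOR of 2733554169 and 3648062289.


0b10100010111011101011100111111001 ^ 0b11011001011100010000001101010001 = 0b1111011100111111011101010101000 = 2074065576

2074065576


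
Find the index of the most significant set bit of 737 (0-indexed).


0b1011100001. Highest set bit at position 9

9


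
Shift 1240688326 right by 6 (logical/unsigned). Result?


0b1001001111100110110011011000110 >> 6 = 0b1001001111100110110011011 = 19385755

19385755


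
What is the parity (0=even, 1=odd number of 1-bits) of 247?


0b11110111 has 7 ones => parity 1

1


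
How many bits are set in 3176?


0b110001101000 has 5 set bits

5


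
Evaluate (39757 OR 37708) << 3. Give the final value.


Step 1: 39757 | 37708 = 39757
Step 2: 39757 << 3 = 318056

318056


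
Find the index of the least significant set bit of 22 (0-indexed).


0b10110. Lowest set bit at position 1

1


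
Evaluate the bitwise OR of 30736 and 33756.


0b111100000010000 | 0b1000001111011100 = 0b1111101111011100 = 64476

64476


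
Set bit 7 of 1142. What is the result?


1142 | (1 << 7) = 1142 | 128 = 1270

1270


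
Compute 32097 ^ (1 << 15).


32097 ^ (1 << 15) = 32097 ^ 32768 = 64865

64865


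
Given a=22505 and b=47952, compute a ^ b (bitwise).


22505 ^ 47952 = 60601

60601


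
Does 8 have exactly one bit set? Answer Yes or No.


0b1000. Only one bit set => Yes

Yes


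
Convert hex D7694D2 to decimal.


D7694D2 hex = 225875154 decimal

225875154


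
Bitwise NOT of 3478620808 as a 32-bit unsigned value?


~0b11001111010101111000101010001000 = 0b110000101010000111010101110111 = 816346487 (32-bit unsigned)

816346487


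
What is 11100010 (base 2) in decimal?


11100010 in decimal = 226

226


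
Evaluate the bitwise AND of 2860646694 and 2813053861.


0b10101010100000100000000100100110 & 0b10100111101010111100101110100101 = 0b10100010100000100000000100100100 = 2726428964

2726428964


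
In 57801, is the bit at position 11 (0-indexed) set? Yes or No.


0b1110000111001001, bit 11 = 0. No

No


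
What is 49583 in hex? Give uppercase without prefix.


49583 = C1AF hex

C1AF


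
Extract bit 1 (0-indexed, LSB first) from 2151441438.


0b10000000001111000110010000011110, position 1 = 1

1


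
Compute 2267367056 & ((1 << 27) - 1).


2267367056 & 134217727 = 119883408

119883408


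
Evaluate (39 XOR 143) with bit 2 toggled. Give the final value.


Step 1: 39 ^ 143 = 168
Step 2: 168 ^ (1 << 2) = 168 ^ 4 = 172

172


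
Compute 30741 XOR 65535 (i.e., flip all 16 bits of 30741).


30741 ^ 65535 = 34794

34794


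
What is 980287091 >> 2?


0b111010011011011111111001110011 >> 2 = 0b1110100110110111111110011100 = 245071772

245071772


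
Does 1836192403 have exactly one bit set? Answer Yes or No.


0b1101101011100100001001010010011. Multiple bits set => No

No


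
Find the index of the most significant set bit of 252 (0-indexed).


0b11111100. Highest set bit at position 7

7


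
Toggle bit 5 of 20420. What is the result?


20420 ^ (1 << 5) = 20420 ^ 32 = 20452

20452


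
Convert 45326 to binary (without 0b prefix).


45326 = 1011000100001110 in binary

1011000100001110


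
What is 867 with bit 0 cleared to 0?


867 & ~(1 << 0) = 866

866


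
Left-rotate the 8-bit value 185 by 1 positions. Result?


Rotate 0b10111001 left by 1 (8-bit) = 0b1110011 = 115

115


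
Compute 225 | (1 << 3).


225 | (1 << 3) = 225 | 8 = 233

233


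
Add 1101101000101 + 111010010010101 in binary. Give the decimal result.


1101101000101 + 111010010010101 = 1000111111011010 = 36826

36826


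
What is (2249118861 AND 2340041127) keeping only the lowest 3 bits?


Step 1: 2249118861 & 2340041127 = 2181697669
Step 2: 2181697669 & 7 = 5

5


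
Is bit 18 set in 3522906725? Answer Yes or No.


0b11010001111110110100101001100101, bit 18 = 0. No

No


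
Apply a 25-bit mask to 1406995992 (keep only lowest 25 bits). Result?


1406995992 & 33554431 = 31264280

31264280


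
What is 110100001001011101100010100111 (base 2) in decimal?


110100001001011101100010100111 in decimal = 874895527

874895527


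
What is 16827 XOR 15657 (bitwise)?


0b100000110111011 ^ 0b11110100101001 = 0b111110010010010 = 31890

31890


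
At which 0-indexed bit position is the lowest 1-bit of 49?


0b110001. Lowest set bit at position 0

0


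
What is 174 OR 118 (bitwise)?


0b10101110 | 0b1110110 = 0b11111110 = 254

254


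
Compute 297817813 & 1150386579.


0b10001110000000101011011010101 & 0b1000100100100011000000110010011 = 0b100000000000000010010001 = 8388753

8388753


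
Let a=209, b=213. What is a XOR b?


209 ^ 213 = 4

4


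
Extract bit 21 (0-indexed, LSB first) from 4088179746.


0b11110011101011001010110000100010, position 21 = 1

1


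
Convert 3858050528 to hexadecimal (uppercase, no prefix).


3858050528 = E5F52DE0 hex

E5F52DE0


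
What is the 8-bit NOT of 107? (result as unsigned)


~0b1101011 = 0b10010100 = 148 (8-bit unsigned)

148


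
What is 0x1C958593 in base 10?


1C958593 hex = 479561107 decimal

479561107


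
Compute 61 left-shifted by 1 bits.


0b111101 << 1 = 0b1111010 = 122

122


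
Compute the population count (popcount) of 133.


0b10000101 has 3 set bits

3


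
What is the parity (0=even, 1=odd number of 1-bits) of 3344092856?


0b11000111010100101100111010111000 has 17 ones => parity 1

1


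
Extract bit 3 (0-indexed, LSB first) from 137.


0b10001001, position 3 = 1

1


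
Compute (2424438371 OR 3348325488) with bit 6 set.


Step 1: 2424438371 | 3348325488 = 3616800371
Step 2: 3616800371 | (1 << 6) = 3616800371 | 64 = 3616800371

3616800371


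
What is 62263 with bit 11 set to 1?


62263 | (1 << 11) = 62263 | 2048 = 64311

64311


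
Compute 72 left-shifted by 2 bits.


0b1001000 << 2 = 0b100100000 = 288

288


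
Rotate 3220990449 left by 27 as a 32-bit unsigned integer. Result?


Rotate 0b10111111111111000110100111110001 left by 27 (32-bit) = 0b10001101111111111110001101001111 = 2382357327

2382357327


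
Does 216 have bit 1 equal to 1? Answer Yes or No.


0b11011000, bit 1 = 0. No

No


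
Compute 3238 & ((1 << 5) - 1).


3238 & 31 = 6

6


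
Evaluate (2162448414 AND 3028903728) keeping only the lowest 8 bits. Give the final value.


Step 1: 2162448414 & 3028903728 = 2155888656
Step 2: 2155888656 & 255 = 16

16


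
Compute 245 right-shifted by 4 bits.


0b11110101 >> 4 = 0b1111 = 15

15


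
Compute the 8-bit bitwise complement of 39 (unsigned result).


~0b100111 = 0b11011000 = 216 (8-bit unsigned)

216


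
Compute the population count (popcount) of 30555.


0b111011101011011 has 11 set bits

11


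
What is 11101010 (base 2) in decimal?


11101010 in decimal = 234

234


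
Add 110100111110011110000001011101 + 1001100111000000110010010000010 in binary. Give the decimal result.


110100111110011110000001011101 + 1001100111000000110010010000010 = 10000001110110100100010011011111 = 2178565343

2178565343


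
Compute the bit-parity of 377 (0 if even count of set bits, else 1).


0b101111001 has 6 ones => parity 0

0


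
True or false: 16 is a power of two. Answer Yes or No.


0b10000. Only one bit set => Yes

Yes


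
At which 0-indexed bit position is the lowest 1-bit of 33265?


0b1000000111110001. Lowest set bit at position 0

0


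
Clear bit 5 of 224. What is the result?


224 & ~(1 << 5) = 192

192


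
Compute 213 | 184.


0b11010101 | 0b10111000 = 0b11111101 = 253

253


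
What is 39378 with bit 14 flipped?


39378 ^ (1 << 14) = 39378 ^ 16384 = 55762

55762


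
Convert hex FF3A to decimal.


FF3A hex = 65338 decimal

65338


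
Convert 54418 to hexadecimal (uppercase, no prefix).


54418 = D492 hex

D492


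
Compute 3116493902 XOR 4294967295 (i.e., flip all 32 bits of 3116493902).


3116493902 ^ 4294967295 = 1178473393

1178473393


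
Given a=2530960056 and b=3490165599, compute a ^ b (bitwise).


2530960056 ^ 3490165599 = 1188876775

1188876775


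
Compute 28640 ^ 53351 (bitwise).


0b110111111100000 ^ 0b1101000001100111 = 0b1011111110000111 = 49031

49031


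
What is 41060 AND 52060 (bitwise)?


0b1010000001100100 & 0b1100101101011100 = 0b1000000001000100 = 32836

32836


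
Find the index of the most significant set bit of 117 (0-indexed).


0b1110101. Highest set bit at position 6

6


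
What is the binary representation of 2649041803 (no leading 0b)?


2649041803 = 10011101111001010010101110001011 in binary

10011101111001010010101110001011


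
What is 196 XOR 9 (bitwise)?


0b11000100 ^ 0b1001 = 0b11001101 = 205

205


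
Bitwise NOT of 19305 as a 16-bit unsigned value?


~0b100101101101001 = 0b1011010010010110 = 46230 (16-bit unsigned)

46230


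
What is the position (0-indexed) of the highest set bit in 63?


0b111111. Highest set bit at position 5

5


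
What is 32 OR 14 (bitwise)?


0b100000 | 0b1110 = 0b101110 = 46

46


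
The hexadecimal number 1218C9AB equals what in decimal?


1218C9AB hex = 303614379 decimal

303614379


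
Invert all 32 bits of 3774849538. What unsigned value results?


3774849538 ^ 4294967295 = 520117757

520117757


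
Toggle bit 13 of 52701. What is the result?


52701 ^ (1 << 13) = 52701 ^ 8192 = 60893

60893


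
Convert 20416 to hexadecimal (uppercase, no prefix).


20416 = 4FC0 hex

4FC0


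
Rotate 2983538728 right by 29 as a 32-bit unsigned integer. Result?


Rotate 0b10110001110101010011000000101000 right by 29 (32-bit) = 0b10001110101010011000000101000101 = 2393473349

2393473349


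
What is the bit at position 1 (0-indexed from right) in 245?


0b11110101, position 1 = 0

0


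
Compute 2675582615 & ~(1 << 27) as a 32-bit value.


2675582615 & ~(1 << 27) = 2541364887

2541364887


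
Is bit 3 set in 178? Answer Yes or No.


0b10110010, bit 3 = 0. No

No


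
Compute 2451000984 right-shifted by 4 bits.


0b10010010000101110100111010011000 >> 4 = 0b1001001000010111010011101001 = 153187561

153187561


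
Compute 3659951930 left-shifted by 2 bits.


0b11011010001001100110111100111010 << 2 = 0b1101101000100110011011110011101000 = 14639807720

14639807720


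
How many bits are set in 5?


0b101 has 2 set bits

2


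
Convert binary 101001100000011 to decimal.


101001100000011 in decimal = 21251

21251


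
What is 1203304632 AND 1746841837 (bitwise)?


0b1000111101110001111100010111000 & 0b1101000000111101011000011101101 = 0b1000000000110001011000010101000 = 1075359912

1075359912


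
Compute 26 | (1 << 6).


26 | (1 << 6) = 26 | 64 = 90

90


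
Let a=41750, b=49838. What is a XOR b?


41750 ^ 49838 = 25016

25016


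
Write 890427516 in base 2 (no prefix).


890427516 = 110101000100101101100001111100 in binary

110101000100101101100001111100


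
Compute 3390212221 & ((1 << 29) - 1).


3390212221 & 536870911 = 168986749

168986749


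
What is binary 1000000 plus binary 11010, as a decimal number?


1000000 + 11010 = 1011010 = 90

90


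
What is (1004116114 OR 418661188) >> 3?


Step 1: 1004116114 | 418661188 = 1006492630
Step 2: 1006492630 >> 3 = 125811578

125811578


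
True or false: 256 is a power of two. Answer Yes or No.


0b100000000. Only one bit set => Yes

Yes


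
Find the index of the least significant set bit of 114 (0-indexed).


0b1110010. Lowest set bit at position 1

1


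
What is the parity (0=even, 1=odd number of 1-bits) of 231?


0b11100111 has 6 ones => parity 0

0


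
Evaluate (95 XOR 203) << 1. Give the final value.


Step 1: 95 ^ 203 = 148
Step 2: 148 << 1 = 296

296


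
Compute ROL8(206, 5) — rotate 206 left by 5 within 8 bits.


Rotate 0b11001110 left by 5 (8-bit) = 0b11011001 = 217

217


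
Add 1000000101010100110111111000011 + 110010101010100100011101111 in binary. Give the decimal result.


1000000101010100110111111000011 + 110010101010100100011101111 = 1000110111111111011100010110010 = 1191164082

1191164082


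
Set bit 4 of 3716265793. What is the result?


3716265793 | (1 << 4) = 3716265793 | 16 = 3716265809

3716265809


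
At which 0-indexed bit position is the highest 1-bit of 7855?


0b1111010101111. Highest set bit at position 12

12


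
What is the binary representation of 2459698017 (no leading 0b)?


2459698017 = 10010010100111000000001101100001 in binary

10010010100111000000001101100001


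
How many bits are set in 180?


0b10110100 has 4 set bits

4


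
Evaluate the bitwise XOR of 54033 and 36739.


0b1101001100010001 ^ 0b1000111110000011 = 0b101110010010010 = 23698

23698


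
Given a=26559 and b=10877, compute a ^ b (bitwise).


26559 ^ 10877 = 19906

19906


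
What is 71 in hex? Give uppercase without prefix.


71 = 47 hex

47


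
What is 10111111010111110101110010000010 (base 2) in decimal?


10111111010111110101110010000010 in decimal = 3210697858

3210697858


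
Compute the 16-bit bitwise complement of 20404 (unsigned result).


~0b100111110110100 = 0b1011000001001011 = 45131 (16-bit unsigned)

45131


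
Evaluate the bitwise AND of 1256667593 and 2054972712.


0b1001010111001110011100111001001 & 0b1111010011111000110010100101000 = 0b1001010011001000010000100001000 = 1248076040

1248076040


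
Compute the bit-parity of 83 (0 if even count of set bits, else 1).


0b1010011 has 4 ones => parity 0

0


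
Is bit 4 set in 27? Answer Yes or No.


0b11011, bit 4 = 1. Yes

Yes


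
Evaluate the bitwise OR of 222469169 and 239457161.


0b1101010000101001110000110001 | 0b1110010001011101001110001001 = 0b1111010001111101111110111001 = 256368569

256368569


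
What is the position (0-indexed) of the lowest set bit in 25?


0b11001. Lowest set bit at position 0

0


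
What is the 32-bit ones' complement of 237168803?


237168803 ^ 4294967295 = 4057798492

4057798492


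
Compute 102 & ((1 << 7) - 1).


102 & 127 = 102

102


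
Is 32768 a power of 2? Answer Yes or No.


0b1000000000000000. Only one bit set => Yes

Yes


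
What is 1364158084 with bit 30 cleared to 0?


1364158084 & ~(1 << 30) = 290416260

290416260


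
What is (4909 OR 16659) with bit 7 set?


Step 1: 4909 | 16659 = 21311
Step 2: 21311 | (1 << 7) = 21311 | 128 = 21439

21439


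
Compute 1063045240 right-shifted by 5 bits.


0b111111010111001100100001111000 >> 5 = 0b1111110101110011001000011 = 33220163

33220163


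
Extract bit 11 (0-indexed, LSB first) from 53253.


0b1101000000000101, position 11 = 0

0


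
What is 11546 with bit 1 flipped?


11546 ^ (1 << 1) = 11546 ^ 2 = 11544

11544


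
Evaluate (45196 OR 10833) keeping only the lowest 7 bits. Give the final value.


Step 1: 45196 | 10833 = 47837
Step 2: 47837 & 127 = 93

93


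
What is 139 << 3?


0b10001011 << 3 = 0b10001011000 = 1112

1112


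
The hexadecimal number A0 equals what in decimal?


A0 hex = 160 decimal

160


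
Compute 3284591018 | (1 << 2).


3284591018 | (1 << 2) = 3284591018 | 4 = 3284591022

3284591022


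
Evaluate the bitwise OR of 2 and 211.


0b10 | 0b11010011 = 0b11010011 = 211

211


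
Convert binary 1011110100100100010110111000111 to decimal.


1011110100100100010110111000111 in decimal = 1586638279

1586638279


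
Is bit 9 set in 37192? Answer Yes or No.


0b1001000101001000, bit 9 = 0. No

No


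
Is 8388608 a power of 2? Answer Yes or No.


0b100000000000000000000000. Only one bit set => Yes

Yes


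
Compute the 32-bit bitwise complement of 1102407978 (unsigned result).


~0b1000001101101010110100100101010 = 0b10111110010010101001011011010101 = 3192559317 (32-bit unsigned)

3192559317


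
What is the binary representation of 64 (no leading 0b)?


64 = 1000000 in binary

1000000


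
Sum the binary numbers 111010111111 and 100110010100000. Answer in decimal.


111010111111 + 100110010100000 = 101101101011111 = 23391

23391


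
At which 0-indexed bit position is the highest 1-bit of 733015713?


0b101011101100001110111010100001. Highest set bit at position 29

29


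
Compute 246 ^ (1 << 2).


246 ^ (1 << 2) = 246 ^ 4 = 242

242


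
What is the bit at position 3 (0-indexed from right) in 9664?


0b10010111000000, position 3 = 0

0


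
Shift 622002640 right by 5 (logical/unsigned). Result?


0b100101000100110000000111010000 >> 5 = 0b1001010001001100000001110 = 19437582

19437582


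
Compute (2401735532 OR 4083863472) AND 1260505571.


Step 1: 2401735532 | 4083863472 = 4285521916
Step 2: 4285521916 & 1260505571 = 1260505568

1260505568


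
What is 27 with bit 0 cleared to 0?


27 & ~(1 << 0) = 26

26


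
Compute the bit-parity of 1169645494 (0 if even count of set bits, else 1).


0b1000101101101110101111110110110 has 20 ones => parity 0

0


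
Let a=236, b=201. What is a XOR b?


236 ^ 201 = 37

37


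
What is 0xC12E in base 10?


C12E hex = 49454 decimal

49454


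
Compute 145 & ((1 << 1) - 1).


145 & 1 = 1

1


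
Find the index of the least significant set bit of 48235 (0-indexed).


0b1011110001101011. Lowest set bit at position 0

0


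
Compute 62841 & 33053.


0b1111010101111001 & 0b1000000100011101 = 0b1000000100011001 = 33049

33049


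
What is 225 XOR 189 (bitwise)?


0b11100001 ^ 0b10111101 = 0b1011100 = 92

92


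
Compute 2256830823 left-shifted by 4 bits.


0b10000110100001001000000101100111 << 4 = 0b100001101000010010000001011001110000 = 36109293168

36109293168


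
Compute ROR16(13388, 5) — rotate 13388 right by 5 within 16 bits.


Rotate 0b11010001001100 right by 5 (16-bit) = 0b110000110100010 = 24994

24994


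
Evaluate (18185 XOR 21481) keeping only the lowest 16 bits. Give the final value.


Step 1: 18185 ^ 21481 = 5344
Step 2: 5344 & 65535 = 5344

5344


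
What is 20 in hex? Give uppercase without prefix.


20 = 14 hex

14


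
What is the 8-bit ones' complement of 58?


58 ^ 255 = 197

197


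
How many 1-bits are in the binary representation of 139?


0b10001011 has 4 set bits

4


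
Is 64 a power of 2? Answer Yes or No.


0b1000000. Only one bit set => Yes

Yes


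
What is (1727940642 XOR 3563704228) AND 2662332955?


Step 1: 1727940642 ^ 3563704228 = 2996275078
Step 2: 2996275078 & 2662332955 = 2458354178

2458354178


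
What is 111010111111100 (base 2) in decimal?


111010111111100 in decimal = 30204

30204


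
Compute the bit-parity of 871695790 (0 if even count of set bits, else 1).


0b110011111101010000010110101110 has 17 ones => parity 1

1


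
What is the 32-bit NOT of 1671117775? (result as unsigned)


~0b1100011100110110011101111001111 = 0b10011100011001001100010000110000 = 2623849520 (32-bit unsigned)

2623849520


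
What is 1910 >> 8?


0b11101110110 >> 8 = 0b111 = 7

7


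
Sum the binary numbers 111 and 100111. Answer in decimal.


111 + 100111 = 101110 = 46

46


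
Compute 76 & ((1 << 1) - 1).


76 & 1 = 0

0


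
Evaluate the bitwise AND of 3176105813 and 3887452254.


0b10111101010011111000011101010101 & 0b11100111101101011101000001011110 = 0b10100101000001011000000001010100 = 2768601172

2768601172


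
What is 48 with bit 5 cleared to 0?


48 & ~(1 << 5) = 16

16


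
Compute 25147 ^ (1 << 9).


25147 ^ (1 << 9) = 25147 ^ 512 = 24635

24635


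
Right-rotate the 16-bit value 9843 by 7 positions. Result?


Rotate 0b10011001110011 right by 7 (16-bit) = 0b1110011001001100 = 58956

58956


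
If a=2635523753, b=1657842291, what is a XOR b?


2635523753 ^ 1657842291 = 4291185882

4291185882


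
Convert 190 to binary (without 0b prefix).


190 = 10111110 in binary

10111110


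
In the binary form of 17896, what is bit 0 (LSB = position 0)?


0b100010111101000, position 0 = 0

0


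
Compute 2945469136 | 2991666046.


0b10101111100100000100101011010000 | 0b10110010010100010011001101111110 = 0b10111111110100010111101111111110 = 3218177022

3218177022


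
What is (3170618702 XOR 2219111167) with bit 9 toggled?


Step 1: 3170618702 ^ 2219111167 = 952057777
Step 2: 952057777 ^ (1 << 9) = 952057777 ^ 512 = 952057265

952057265


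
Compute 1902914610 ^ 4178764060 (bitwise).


0b1110001011011000010110000110010 ^ 0b11111001000100101110000100011100 = 0b10001000011111101100110100101110 = 2290011438

2290011438


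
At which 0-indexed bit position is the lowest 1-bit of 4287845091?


0b11111111100100110101001011100011. Lowest set bit at position 0

0


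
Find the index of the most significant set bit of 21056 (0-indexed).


0b101001001000000. Highest set bit at position 14

14


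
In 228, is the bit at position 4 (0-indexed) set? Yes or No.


0b11100100, bit 4 = 0. No

No


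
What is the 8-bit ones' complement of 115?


115 ^ 255 = 140

140


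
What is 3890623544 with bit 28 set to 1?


3890623544 | (1 << 28) = 3890623544 | 268435456 = 4159059000

4159059000


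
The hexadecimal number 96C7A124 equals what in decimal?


96C7A124 hex = 2529665316 decimal

2529665316


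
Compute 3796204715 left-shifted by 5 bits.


0b11100010010001010111110010101011 << 5 = 0b1110001001000101011111001010101100000 = 121478550880

121478550880


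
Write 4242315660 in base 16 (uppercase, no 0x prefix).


4242315660 = FCDC998C hex

FCDC998C


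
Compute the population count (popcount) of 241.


0b11110001 has 5 set bits

5


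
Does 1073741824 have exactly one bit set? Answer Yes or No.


0b1000000000000000000000000000000. Only one bit set => Yes

Yes


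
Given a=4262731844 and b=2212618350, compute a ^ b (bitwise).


4262731844 ^ 2212618350 = 2113257514

2113257514


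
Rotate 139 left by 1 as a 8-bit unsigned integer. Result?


Rotate 0b10001011 left by 1 (8-bit) = 0b10111 = 23

23


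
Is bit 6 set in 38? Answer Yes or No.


0b100110, bit 6 = 0. No

No


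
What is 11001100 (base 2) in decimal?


11001100 in decimal = 204

204


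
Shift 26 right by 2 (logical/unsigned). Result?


0b11010 >> 2 = 0b110 = 6

6


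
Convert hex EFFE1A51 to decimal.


EFFE1A51 hex = 4026407505 decimal

4026407505


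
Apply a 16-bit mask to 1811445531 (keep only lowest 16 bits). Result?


1811445531 & 65535 = 30491

30491


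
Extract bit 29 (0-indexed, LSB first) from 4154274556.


0b11110111100111010011001011111100, position 29 = 1

1


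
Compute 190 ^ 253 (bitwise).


0b10111110 ^ 0b11111101 = 0b1000011 = 67

67


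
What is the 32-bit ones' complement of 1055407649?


1055407649 ^ 4294967295 = 3239559646

3239559646


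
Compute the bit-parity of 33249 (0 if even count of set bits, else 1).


0b1000000111100001 has 6 ones => parity 0

0


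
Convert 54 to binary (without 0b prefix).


54 = 110110 in binary

110110


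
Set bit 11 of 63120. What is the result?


63120 | (1 << 11) = 63120 | 2048 = 65168

65168


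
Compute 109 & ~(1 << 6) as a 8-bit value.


109 & ~(1 << 6) = 45

45


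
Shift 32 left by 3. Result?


0b100000 << 3 = 0b100000000 = 256

256


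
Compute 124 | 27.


0b1111100 | 0b11011 = 0b1111111 = 127

127


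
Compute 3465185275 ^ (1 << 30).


3465185275 ^ (1 << 30) = 3465185275 ^ 1073741824 = 2391443451

2391443451


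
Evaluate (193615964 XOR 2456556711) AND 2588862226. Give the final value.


Step 1: 193615964 ^ 2456556711 = 2582007035
Step 2: 2582007035 & 2588862226 = 2554741778

2554741778


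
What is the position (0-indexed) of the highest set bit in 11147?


0b10101110001011. Highest set bit at position 13

13


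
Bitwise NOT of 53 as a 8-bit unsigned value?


~0b110101 = 0b11001010 = 202 (8-bit unsigned)

202


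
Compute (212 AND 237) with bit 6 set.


Step 1: 212 & 237 = 196
Step 2: 196 | (1 << 6) = 196 | 64 = 196

196


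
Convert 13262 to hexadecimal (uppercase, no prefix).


13262 = 33CE hex

33CE


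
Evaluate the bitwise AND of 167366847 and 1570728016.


0b1001111110011101000010111111 & 0b1011101100111110110100001010000 = 0b1001100110010100000000010000 = 161038352

161038352


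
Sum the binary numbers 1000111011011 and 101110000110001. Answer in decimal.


1000111011011 + 101110000110001 = 110111000001100 = 28172

28172


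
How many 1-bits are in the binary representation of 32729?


0b111111111011001 has 12 set bits

12


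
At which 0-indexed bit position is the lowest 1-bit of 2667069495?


0b10011110111110000100000000110111. Lowest set bit at position 0

0


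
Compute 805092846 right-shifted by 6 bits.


0b101111111111001011110111101110 >> 6 = 0b101111111111001011110111 = 12579575

12579575


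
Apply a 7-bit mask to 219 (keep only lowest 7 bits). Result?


219 & 127 = 91

91


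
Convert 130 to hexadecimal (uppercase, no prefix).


130 = 82 hex

82


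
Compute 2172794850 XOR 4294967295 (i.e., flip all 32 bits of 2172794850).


2172794850 ^ 4294967295 = 2122172445

2122172445


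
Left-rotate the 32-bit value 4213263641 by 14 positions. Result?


Rotate 0b11111011001000010100110100011001 left by 14 (32-bit) = 0b1010011010001100111111011001000 = 1397128904

1397128904


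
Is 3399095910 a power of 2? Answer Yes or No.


0b11001010100110100001011001100110. Multiple bits set => No

No


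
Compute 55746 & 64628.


0b1101100111000010 & 0b1111110001110100 = 0b1101100001000000 = 55360

55360


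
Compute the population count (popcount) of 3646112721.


0b11011001010100110100001111010001 has 16 set bits

16


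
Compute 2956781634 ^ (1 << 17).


2956781634 ^ (1 << 17) = 2956781634 ^ 131072 = 2956912706

2956912706


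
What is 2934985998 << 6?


0b10101110111100000101010100001110 << 6 = 0b10101110111100000101010100001110000000 = 187839103872

187839103872


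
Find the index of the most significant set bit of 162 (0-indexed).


0b10100010. Highest set bit at position 7

7


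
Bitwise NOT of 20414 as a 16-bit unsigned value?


~0b100111110111110 = 0b1011000001000001 = 45121 (16-bit unsigned)

45121


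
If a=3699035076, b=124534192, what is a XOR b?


3699035076 ^ 124534192 = 3675715188

3675715188


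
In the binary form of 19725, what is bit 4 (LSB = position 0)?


0b100110100001101, position 4 = 0

0


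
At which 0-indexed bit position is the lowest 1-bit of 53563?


0b1101000100111011. Lowest set bit at position 0

0


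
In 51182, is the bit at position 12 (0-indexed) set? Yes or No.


0b1100011111101110, bit 12 = 0. No

No


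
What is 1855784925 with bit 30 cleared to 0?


1855784925 & ~(1 << 30) = 782043101

782043101


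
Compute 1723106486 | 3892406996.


0b1100110101101001000010010110110 | 0b11101000000000010110101011010100 = 0b11101110101101011110111011110110 = 4004900598

4004900598


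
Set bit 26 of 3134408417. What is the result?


3134408417 | (1 << 26) = 3134408417 | 67108864 = 3201517281

3201517281


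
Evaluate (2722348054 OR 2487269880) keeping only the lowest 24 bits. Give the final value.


Step 1: 2722348054 | 2487269880 = 3057892862
Step 2: 3057892862 & 16777215 = 4439550

4439550


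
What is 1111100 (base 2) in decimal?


1111100 in decimal = 124

124


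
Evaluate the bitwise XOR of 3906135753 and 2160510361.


0b11101000110100101110011011001001 ^ 0b10000000110001101100010110011001 = 0b1101000000101000010001101010000 = 1746150224

1746150224


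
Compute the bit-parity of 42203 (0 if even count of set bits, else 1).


0b1010010011011011 has 9 ones => parity 1

1


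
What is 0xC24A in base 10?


C24A hex = 49738 decimal

49738


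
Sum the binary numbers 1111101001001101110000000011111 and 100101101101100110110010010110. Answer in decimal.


1111101001001101110000000011111 + 100101101101100110110010010110 = 10100010110111010100110010110101 = 2732412085

2732412085


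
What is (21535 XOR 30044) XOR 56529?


Step 1: 21535 ^ 30044 = 8515
Step 2: 8515 ^ 56529 = 64914

64914


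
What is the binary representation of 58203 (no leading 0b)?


58203 = 1110001101011011 in binary

1110001101011011


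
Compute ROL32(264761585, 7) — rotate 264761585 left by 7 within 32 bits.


Rotate 0b1111110001111111000011110001 left by 7 (32-bit) = 0b11100011111110000111100010000111 = 3824711815

3824711815


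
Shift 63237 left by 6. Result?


0b1111011100000101 << 6 = 0b1111011100000101000000 = 4047168

4047168


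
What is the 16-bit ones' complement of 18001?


18001 ^ 65535 = 47534

47534


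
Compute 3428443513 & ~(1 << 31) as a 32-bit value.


3428443513 & ~(1 << 31) = 1280959865

1280959865


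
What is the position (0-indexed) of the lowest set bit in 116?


0b1110100. Lowest set bit at position 2

2


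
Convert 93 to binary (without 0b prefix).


93 = 1011101 in binary

1011101


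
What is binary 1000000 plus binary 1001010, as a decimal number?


1000000 + 1001010 = 10001010 = 138

138


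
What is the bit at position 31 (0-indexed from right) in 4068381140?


0b11110010011111101001000111010100, position 31 = 1

1


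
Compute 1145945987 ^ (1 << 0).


1145945987 ^ (1 << 0) = 1145945987 ^ 1 = 1145945986

1145945986


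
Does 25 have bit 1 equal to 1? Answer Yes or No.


0b11001, bit 1 = 0. No

No


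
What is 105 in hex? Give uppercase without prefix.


105 = 69 hex

69


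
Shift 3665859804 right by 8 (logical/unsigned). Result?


0b11011010100000001001010011011100 >> 8 = 0b110110101000000010010100 = 14319764

14319764


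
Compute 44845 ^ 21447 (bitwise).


0b1010111100101101 ^ 0b101001111000111 = 0b1111110011101010 = 64746

64746


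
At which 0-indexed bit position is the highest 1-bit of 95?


0b1011111. Highest set bit at position 6

6


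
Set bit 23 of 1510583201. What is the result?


1510583201 | (1 << 23) = 1510583201 | 8388608 = 1518971809

1518971809


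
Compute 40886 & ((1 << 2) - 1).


40886 & 3 = 2

2


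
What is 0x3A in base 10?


3A hex = 58 decimal

58


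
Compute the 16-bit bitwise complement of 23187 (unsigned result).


~0b101101010010011 = 0b1010010101101100 = 42348 (16-bit unsigned)

42348


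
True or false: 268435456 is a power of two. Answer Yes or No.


0b10000000000000000000000000000. Only one bit set => Yes

Yes


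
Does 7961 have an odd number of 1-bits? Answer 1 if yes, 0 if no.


0b1111100011001 has 8 ones => parity 0

0


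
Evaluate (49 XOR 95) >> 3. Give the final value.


Step 1: 49 ^ 95 = 110
Step 2: 110 >> 3 = 13

13


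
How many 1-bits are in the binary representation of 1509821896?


0b1011001111111100000110111001000 has 17 set bits

17


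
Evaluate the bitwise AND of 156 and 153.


0b10011100 & 0b10011001 = 0b10011000 = 152

152


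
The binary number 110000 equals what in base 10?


110000 in decimal = 48

48


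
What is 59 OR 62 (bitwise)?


0b111011 | 0b111110 = 0b111111 = 63

63


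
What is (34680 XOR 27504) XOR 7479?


Step 1: 34680 ^ 27504 = 60424
Step 2: 60424 ^ 7479 = 61759

61759


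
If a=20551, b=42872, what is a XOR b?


20551 ^ 42872 = 63295

63295


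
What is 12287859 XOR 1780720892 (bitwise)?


0b101110110111111101110011 ^ 0b1101010001000111010010011111100 = 0b1101010100110001101101110001111 = 1788402575

1788402575


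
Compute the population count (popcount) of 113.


0b1110001 has 4 set bits

4


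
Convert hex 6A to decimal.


6A hex = 106 decimal

106


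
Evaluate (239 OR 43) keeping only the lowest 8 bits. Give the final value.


Step 1: 239 | 43 = 239
Step 2: 239 & 255 = 239

239


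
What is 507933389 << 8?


0b11110010001100111001011001101 << 8 = 0b1111001000110011100101100110100000000 = 130030947584

130030947584


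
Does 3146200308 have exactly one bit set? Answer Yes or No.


0b10111011100001110011010011110100. Multiple bits set => No

No


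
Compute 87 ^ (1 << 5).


87 ^ (1 << 5) = 87 ^ 32 = 119

119


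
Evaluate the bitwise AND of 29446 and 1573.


0b111001100000110 & 0b11000100101 = 0b1000000100 = 516

516


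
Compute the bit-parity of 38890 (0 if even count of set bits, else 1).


0b1001011111101010 has 10 ones => parity 0

0


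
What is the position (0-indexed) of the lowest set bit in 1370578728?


0b1010001101100010101111100101000. Lowest set bit at position 3

3


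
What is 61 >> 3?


0b111101 >> 3 = 0b111 = 7

7


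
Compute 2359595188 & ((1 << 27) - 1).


2359595188 & 134217727 = 77893812

77893812


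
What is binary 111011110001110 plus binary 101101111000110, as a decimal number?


111011110001110 + 101101111000110 = 1101001101010100 = 54100

54100


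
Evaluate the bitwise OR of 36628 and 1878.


0b1000111100010100 | 0b11101010110 = 0b1000111101010110 = 36694

36694


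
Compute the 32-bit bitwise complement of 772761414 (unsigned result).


~0b101110000011110110011101000110 = 0b11010001111100001001100010111001 = 3522205881 (32-bit unsigned)

3522205881


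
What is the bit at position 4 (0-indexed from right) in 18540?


0b100100001101100, position 4 = 0

0


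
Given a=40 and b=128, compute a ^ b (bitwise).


40 ^ 128 = 168

168
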